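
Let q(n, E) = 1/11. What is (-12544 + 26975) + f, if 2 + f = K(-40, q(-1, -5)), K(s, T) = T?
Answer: 158720/11 ≈ 14429.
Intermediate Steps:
q(n, E) = 1/11
f = -21/11 (f = -2 + 1/11 = -21/11 ≈ -1.9091)
(-12544 + 26975) + f = (-12544 + 26975) - 21/11 = 14431 - 21/11 = 158720/11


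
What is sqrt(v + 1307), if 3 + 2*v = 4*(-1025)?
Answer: I*sqrt(2978)/2 ≈ 27.286*I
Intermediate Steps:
v = -4103/2 (v = -3/2 + (4*(-1025))/2 = -3/2 + (1/2)*(-4100) = -3/2 - 2050 = -4103/2 ≈ -2051.5)
sqrt(v + 1307) = sqrt(-4103/2 + 1307) = sqrt(-1489/2) = I*sqrt(2978)/2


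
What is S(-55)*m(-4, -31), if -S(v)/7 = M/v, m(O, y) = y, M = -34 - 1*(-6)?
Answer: 6076/55 ≈ 110.47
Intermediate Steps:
M = -28 (M = -34 + 6 = -28)
S(v) = 196/v (S(v) = -(-196)/v = 196/v)
S(-55)*m(-4, -31) = (196/(-55))*(-31) = (196*(-1/55))*(-31) = -196/55*(-31) = 6076/55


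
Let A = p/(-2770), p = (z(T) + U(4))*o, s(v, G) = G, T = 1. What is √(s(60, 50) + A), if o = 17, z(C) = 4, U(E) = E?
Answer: √95817070/1385 ≈ 7.0676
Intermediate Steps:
p = 136 (p = (4 + 4)*17 = 8*17 = 136)
A = -68/1385 (A = 136/(-2770) = 136*(-1/2770) = -68/1385 ≈ -0.049097)
√(s(60, 50) + A) = √(50 - 68/1385) = √(69182/1385) = √95817070/1385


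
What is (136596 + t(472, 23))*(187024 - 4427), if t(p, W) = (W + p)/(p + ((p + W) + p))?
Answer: 35891656894983/1439 ≈ 2.4942e+10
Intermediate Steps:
t(p, W) = (W + p)/(W + 3*p) (t(p, W) = (W + p)/(p + ((W + p) + p)) = (W + p)/(p + (W + 2*p)) = (W + p)/(W + 3*p))
(136596 + t(472, 23))*(187024 - 4427) = (136596 + (23 + 472)/(23 + 3*472))*(187024 - 4427) = (136596 + 495/(23 + 1416))*182597 = (136596 + 495/1439)*182597 = (196562139/1439)*182597 = 35891656894983/1439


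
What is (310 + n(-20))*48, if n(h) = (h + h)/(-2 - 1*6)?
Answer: 15120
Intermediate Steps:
n(h) = -h/4 (n(h) = (2*h)/(-2 - 6) = (2*h)/(-8) = (2*h)*(-⅛) = -h/4)
(310 + n(-20))*48 = (310 - ¼*(-20))*48 = (310 + 5)*48 = 315*48 = 15120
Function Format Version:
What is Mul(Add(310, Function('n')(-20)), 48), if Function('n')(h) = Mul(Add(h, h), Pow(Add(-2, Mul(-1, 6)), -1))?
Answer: 15120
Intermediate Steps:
Function('n')(h) = Mul(Rational(-1, 4), h) (Function('n')(h) = Mul(Mul(2, h), Pow(Add(-2, -6), -1)) = Mul(Mul(2, h), Pow(-8, -1)) = Mul(Mul(2, h), Rational(-1, 8)) = Mul(Rational(-1, 4), h))
Mul(Add(310, Function('n')(-20)), 48) = Mul(Add(310, Mul(Rational(-1, 4), -20)), 48) = Mul(Add(310, 5), 48) = Mul(315, 48) = 15120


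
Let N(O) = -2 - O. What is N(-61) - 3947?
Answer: -3888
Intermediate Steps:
N(-61) - 3947 = (-2 - 1*(-61)) - 3947 = (-2 + 61) - 3947 = 59 - 3947 = -3888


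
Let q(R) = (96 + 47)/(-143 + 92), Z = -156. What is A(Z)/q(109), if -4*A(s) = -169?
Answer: -663/44 ≈ -15.068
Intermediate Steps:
A(s) = 169/4 (A(s) = -1/4*(-169) = 169/4)
q(R) = -143/51 (q(R) = 143/(-51) = 143*(-1/51) = -143/51)
A(Z)/q(109) = 169/(4*(-143/51)) = (169/4)*(-51/143) = -663/44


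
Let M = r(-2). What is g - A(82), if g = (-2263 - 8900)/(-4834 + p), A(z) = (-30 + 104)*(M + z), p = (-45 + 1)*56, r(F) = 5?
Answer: -46973361/7298 ≈ -6436.5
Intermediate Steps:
M = 5
p = -2464 (p = -44*56 = -2464)
A(z) = 370 + 74*z (A(z) = (-30 + 104)*(5 + z) = 74*(5 + z) = 370 + 74*z)
g = 11163/7298 (g = (-2263 - 8900)/(-4834 - 2464) = -11163/(-7298) = -11163*(-1/7298) = 11163/7298 ≈ 1.5296)
g - A(82) = 11163/7298 - (370 + 74*82) = 11163/7298 - (370 + 6068) = 11163/7298 - 1*6438 = 11163/7298 - 6438 = -46973361/7298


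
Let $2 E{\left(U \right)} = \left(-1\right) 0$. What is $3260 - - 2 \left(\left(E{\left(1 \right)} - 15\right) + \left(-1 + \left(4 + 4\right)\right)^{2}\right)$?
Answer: $3328$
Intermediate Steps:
$E{\left(U \right)} = 0$ ($E{\left(U \right)} = \frac{\left(-1\right) 0}{2} = \frac{1}{2} \cdot 0 = 0$)
$3260 - - 2 \left(\left(E{\left(1 \right)} - 15\right) + \left(-1 + \left(4 + 4\right)\right)^{2}\right) = 3260 - - 2 \left(\left(0 - 15\right) + \left(-1 + \left(4 + 4\right)\right)^{2}\right) = 3260 - - 2 \left(\left(0 - 15\right) + \left(-1 + 8\right)^{2}\right) = 3260 - - 2 \left(-15 + 7^{2}\right) = 3260 - - 2 \left(-15 + 49\right) = 3260 - \left(-2\right) 34 = 3260 - -68 = 3260 + 68 = 3328$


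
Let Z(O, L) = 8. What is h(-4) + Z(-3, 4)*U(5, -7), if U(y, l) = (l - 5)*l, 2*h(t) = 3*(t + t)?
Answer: 660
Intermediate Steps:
h(t) = 3*t (h(t) = (3*(t + t))/2 = (3*(2*t))/2 = (6*t)/2 = 3*t)
U(y, l) = l*(-5 + l) (U(y, l) = (-5 + l)*l = l*(-5 + l))
h(-4) + Z(-3, 4)*U(5, -7) = 3*(-4) + 8*(-7*(-5 - 7)) = -12 + 8*(-7*(-12)) = -12 + 8*84 = -12 + 672 = 660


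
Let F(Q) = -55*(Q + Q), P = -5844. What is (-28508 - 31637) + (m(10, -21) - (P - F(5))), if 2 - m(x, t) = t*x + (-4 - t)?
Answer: -54656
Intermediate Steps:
F(Q) = -110*Q
m(x, t) = 6 + t - t*x (m(x, t) = 2 - (t*x + (-4 - t)) = 2 - (-4 - t + t*x) = 2 + (4 + t - t*x) = 6 + t - t*x)
(-28508 - 31637) + (m(10, -21) - (P - F(5))) = (-28508 - 31637) + ((6 - 21 - 1*(-21)*10) - (-5844 - (-110)*5)) = -60145 + ((6 - 21 + 210) - (-5844 - 1*(-550))) = -60145 + (195 - (-5844 + 550)) = -60145 + (195 - 1*(-5294)) = -60145 + (195 + 5294) = -60145 + 5489 = -54656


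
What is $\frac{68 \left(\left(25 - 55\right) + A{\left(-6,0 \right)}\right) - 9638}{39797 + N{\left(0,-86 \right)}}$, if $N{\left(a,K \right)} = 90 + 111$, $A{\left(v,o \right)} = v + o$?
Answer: $- \frac{6043}{19999} \approx -0.30217$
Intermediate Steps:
$A{\left(v,o \right)} = o + v$
$N{\left(a,K \right)} = 201$
$\frac{68 \left(\left(25 - 55\right) + A{\left(-6,0 \right)}\right) - 9638}{39797 + N{\left(0,-86 \right)}} = \frac{68 \left(\left(25 - 55\right) + \left(0 - 6\right)\right) - 9638}{39797 + 201} = \frac{68 \left(-30 - 6\right) - 9638}{39998} = \left(68 \left(-36\right) - 9638\right) \frac{1}{39998} = \left(-2448 - 9638\right) \frac{1}{39998} = \left(-12086\right) \frac{1}{39998} = - \frac{6043}{19999}$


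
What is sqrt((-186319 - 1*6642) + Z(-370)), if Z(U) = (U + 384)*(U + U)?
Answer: I*sqrt(203321) ≈ 450.91*I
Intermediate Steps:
Z(U) = 2*U*(384 + U) (Z(U) = (384 + U)*(2*U) = 2*U*(384 + U))
sqrt((-186319 - 1*6642) + Z(-370)) = sqrt((-186319 - 1*6642) + 2*(-370)*(384 - 370)) = sqrt((-186319 - 6642) + 2*(-370)*14) = sqrt(-192961 - 10360) = sqrt(-203321) = I*sqrt(203321)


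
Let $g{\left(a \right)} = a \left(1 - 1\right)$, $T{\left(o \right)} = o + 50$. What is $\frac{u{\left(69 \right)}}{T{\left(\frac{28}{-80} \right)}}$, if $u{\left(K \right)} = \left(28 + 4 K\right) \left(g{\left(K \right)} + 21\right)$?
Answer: $\frac{42560}{331} \approx 128.58$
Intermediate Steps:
$T{\left(o \right)} = 50 + o$
$g{\left(a \right)} = 0$ ($g{\left(a \right)} = a 0 = 0$)
$u{\left(K \right)} = 588 + 84 K$ ($u{\left(K \right)} = \left(28 + 4 K\right) \left(0 + 21\right) = \left(28 + 4 K\right) 21 = 588 + 84 K$)
$\frac{u{\left(69 \right)}}{T{\left(\frac{28}{-80} \right)}} = \frac{588 + 84 \cdot 69}{50 + \frac{28}{-80}} = \frac{588 + 5796}{50 + 28 \left(- \frac{1}{80}\right)} = \frac{6384}{50 - \frac{7}{20}} = \frac{6384}{\frac{993}{20}} = 6384 \cdot \frac{20}{993} = \frac{42560}{331}$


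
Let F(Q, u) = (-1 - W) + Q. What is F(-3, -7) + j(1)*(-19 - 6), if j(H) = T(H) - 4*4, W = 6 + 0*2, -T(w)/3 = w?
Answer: 465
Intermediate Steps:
T(w) = -3*w
W = 6 (W = 6 + 0 = 6)
j(H) = -16 - 3*H (j(H) = -3*H - 4*4 = -3*H - 16 = -16 - 3*H)
F(Q, u) = -7 + Q (F(Q, u) = (-1 - 1*6) + Q = (-1 - 6) + Q = -7 + Q)
F(-3, -7) + j(1)*(-19 - 6) = (-7 - 3) + (-16 - 3*1)*(-19 - 6) = -10 + (-16 - 3)*(-25) = -10 - 19*(-25) = -10 + 475 = 465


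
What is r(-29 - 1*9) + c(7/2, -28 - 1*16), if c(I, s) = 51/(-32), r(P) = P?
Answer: -1267/32 ≈ -39.594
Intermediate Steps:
c(I, s) = -51/32 (c(I, s) = 51*(-1/32) = -51/32)
r(-29 - 1*9) + c(7/2, -28 - 1*16) = (-29 - 1*9) - 51/32 = (-29 - 9) - 51/32 = -38 - 51/32 = -1267/32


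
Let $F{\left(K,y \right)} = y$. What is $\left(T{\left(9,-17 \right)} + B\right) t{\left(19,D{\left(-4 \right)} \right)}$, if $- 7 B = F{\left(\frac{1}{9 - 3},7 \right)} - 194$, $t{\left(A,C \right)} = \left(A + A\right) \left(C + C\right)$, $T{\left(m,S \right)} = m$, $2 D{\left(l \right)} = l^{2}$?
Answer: $\frac{152000}{7} \approx 21714.0$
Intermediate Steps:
$D{\left(l \right)} = \frac{l^{2}}{2}$
$t{\left(A,C \right)} = 4 A C$ ($t{\left(A,C \right)} = 2 A 2 C = 4 A C$)
$B = \frac{187}{7}$ ($B = - \frac{7 - 194}{7} = \left(- \frac{1}{7}\right) \left(-187\right) = \frac{187}{7} \approx 26.714$)
$\left(T{\left(9,-17 \right)} + B\right) t{\left(19,D{\left(-4 \right)} \right)} = \left(9 + \frac{187}{7}\right) 4 \cdot 19 \frac{\left(-4\right)^{2}}{2} = \frac{250 \cdot 4 \cdot 19 \cdot \frac{1}{2} \cdot 16}{7} = \frac{250 \cdot 4 \cdot 19 \cdot 8}{7} = \frac{250}{7} \cdot 608 = \frac{152000}{7}$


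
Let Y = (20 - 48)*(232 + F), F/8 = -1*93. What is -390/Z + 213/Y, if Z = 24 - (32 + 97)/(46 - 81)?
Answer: -65160001/4630528 ≈ -14.072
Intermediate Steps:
F = -744 (F = 8*(-1*93) = 8*(-93) = -744)
Z = 969/35 (Z = 24 - 129/(-35) = 24 - 129*(-1)/35 = 24 - 1*(-129/35) = 24 + 129/35 = 969/35 ≈ 27.686)
Y = 14336 (Y = (20 - 48)*(232 - 744) = -28*(-512) = 14336)
-390/Z + 213/Y = -390/969/35 + 213/14336 = -390*35/969 + 213*(1/14336) = -4550/323 + 213/14336 = -65160001/4630528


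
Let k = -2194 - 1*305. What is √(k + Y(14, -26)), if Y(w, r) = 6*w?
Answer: I*√2415 ≈ 49.143*I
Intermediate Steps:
k = -2499 (k = -2194 - 305 = -2499)
√(k + Y(14, -26)) = √(-2499 + 6*14) = √(-2499 + 84) = √(-2415) = I*√2415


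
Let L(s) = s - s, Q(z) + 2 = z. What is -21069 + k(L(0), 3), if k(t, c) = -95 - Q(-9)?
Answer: -21153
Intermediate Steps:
Q(z) = -2 + z
L(s) = 0
k(t, c) = -84 (k(t, c) = -95 - (-2 - 9) = -95 - 1*(-11) = -95 + 11 = -84)
-21069 + k(L(0), 3) = -21069 - 84 = -21153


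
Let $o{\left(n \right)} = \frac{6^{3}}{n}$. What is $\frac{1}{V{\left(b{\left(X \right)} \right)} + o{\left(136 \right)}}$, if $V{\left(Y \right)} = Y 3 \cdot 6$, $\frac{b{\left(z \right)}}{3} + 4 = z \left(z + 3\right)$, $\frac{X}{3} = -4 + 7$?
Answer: $\frac{17}{95499} \approx 0.00017801$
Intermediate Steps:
$X = 9$ ($X = 3 \left(-4 + 7\right) = 3 \cdot 3 = 9$)
$b{\left(z \right)} = -12 + 3 z \left(3 + z\right)$ ($b{\left(z \right)} = -12 + 3 z \left(z + 3\right) = -12 + 3 z \left(3 + z\right)$)
$V{\left(Y \right)} = 18 Y$ ($V{\left(Y \right)} = 3 Y 6 = 18 Y$)
$o{\left(n \right)} = \frac{216}{n}$
$\frac{1}{V{\left(b{\left(X \right)} \right)} + o{\left(136 \right)}} = \frac{1}{18 \left(-12 + 3 \cdot 9^{2} + 9 \cdot 9\right) + \frac{216}{136}} = \frac{1}{18 \left(-12 + 3 \cdot 81 + 81\right) + 216 \cdot \frac{1}{136}} = \frac{1}{18 \left(-12 + 243 + 81\right) + \frac{27}{17}} = \frac{1}{18 \cdot 312 + \frac{27}{17}} = \frac{1}{5616 + \frac{27}{17}} = \frac{1}{\frac{95499}{17}} = \frac{17}{95499}$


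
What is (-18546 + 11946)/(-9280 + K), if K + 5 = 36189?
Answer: -275/1121 ≈ -0.24532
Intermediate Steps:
K = 36184 (K = -5 + 36189 = 36184)
(-18546 + 11946)/(-9280 + K) = (-18546 + 11946)/(-9280 + 36184) = -6600/26904 = -6600*1/26904 = -275/1121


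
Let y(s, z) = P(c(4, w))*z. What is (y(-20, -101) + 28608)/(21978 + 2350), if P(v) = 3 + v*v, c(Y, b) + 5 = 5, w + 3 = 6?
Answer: 28305/24328 ≈ 1.1635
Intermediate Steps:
w = 3 (w = -3 + 6 = 3)
c(Y, b) = 0 (c(Y, b) = -5 + 5 = 0)
P(v) = 3 + v²
y(s, z) = 3*z (y(s, z) = (3 + 0²)*z = (3 + 0)*z = 3*z)
(y(-20, -101) + 28608)/(21978 + 2350) = (3*(-101) + 28608)/(21978 + 2350) = (-303 + 28608)/24328 = 28305*(1/24328) = 28305/24328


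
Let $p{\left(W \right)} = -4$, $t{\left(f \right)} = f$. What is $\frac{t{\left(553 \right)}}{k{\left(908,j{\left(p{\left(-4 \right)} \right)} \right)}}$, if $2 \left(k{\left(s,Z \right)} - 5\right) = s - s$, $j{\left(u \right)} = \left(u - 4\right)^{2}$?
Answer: $\frac{553}{5} \approx 110.6$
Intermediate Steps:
$j{\left(u \right)} = \left(-4 + u\right)^{2}$
$k{\left(s,Z \right)} = 5$ ($k{\left(s,Z \right)} = 5 + \frac{s - s}{2} = 5 + \frac{1}{2} \cdot 0 = 5 + 0 = 5$)
$\frac{t{\left(553 \right)}}{k{\left(908,j{\left(p{\left(-4 \right)} \right)} \right)}} = \frac{553}{5}$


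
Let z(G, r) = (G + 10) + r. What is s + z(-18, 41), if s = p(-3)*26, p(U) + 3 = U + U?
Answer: -201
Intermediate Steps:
p(U) = -3 + 2*U (p(U) = -3 + (U + U) = -3 + 2*U)
z(G, r) = 10 + G + r (z(G, r) = (10 + G) + r = 10 + G + r)
s = -234 (s = (-3 + 2*(-3))*26 = (-3 - 6)*26 = -9*26 = -234)
s + z(-18, 41) = -234 + (10 - 18 + 41) = -234 + 33 = -201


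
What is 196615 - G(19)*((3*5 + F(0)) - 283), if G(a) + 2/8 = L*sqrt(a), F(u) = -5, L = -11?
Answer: 786187/4 - 3003*sqrt(19) ≈ 1.8346e+5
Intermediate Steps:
G(a) = -1/4 - 11*sqrt(a)
196615 - G(19)*((3*5 + F(0)) - 283) = 196615 - (-1/4 - 11*sqrt(19))*((3*5 - 5) - 283) = 196615 - (-1/4 - 11*sqrt(19))*((15 - 5) - 283) = 196615 - (-1/4 - 11*sqrt(19))*(10 - 283) = 196615 - (-1/4 - 11*sqrt(19))*(-273) = 196615 - (273/4 + 3003*sqrt(19)) = 196615 + (-273/4 - 3003*sqrt(19)) = 786187/4 - 3003*sqrt(19)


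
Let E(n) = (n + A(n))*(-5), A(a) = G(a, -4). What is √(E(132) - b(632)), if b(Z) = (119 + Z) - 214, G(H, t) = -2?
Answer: I*√1187 ≈ 34.453*I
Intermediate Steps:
A(a) = -2
b(Z) = -95 + Z
E(n) = 10 - 5*n (E(n) = (n - 2)*(-5) = (-2 + n)*(-5) = 10 - 5*n)
√(E(132) - b(632)) = √((10 - 5*132) - (-95 + 632)) = √((10 - 660) - 1*537) = √(-650 - 537) = √(-1187) = I*√1187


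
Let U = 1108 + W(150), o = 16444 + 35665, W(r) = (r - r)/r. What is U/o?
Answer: 1108/52109 ≈ 0.021263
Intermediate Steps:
W(r) = 0 (W(r) = 0/r = 0)
o = 52109
U = 1108 (U = 1108 + 0 = 1108)
U/o = 1108/52109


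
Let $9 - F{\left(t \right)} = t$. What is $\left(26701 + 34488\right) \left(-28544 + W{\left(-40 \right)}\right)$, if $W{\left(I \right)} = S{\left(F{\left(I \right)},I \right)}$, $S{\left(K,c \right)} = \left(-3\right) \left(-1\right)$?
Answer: $-1746395249$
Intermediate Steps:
$F{\left(t \right)} = 9 - t$
$S{\left(K,c \right)} = 3$
$W{\left(I \right)} = 3$
$\left(26701 + 34488\right) \left(-28544 + W{\left(-40 \right)}\right) = \left(26701 + 34488\right) \left(-28544 + 3\right) = 61189 \left(-28541\right) = -1746395249$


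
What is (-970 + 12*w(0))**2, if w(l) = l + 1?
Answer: 917764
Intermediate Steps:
w(l) = 1 + l
(-970 + 12*w(0))**2 = (-970 + 12*(1 + 0))**2 = (-970 + 12*1)**2 = (-970 + 12)**2 = (-958)**2 = 917764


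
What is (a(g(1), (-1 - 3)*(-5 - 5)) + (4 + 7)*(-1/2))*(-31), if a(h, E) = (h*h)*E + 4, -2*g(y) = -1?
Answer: -527/2 ≈ -263.50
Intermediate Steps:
g(y) = 1/2 (g(y) = -1/2*(-1) = 1/2)
a(h, E) = 4 + E*h**2 (a(h, E) = h**2*E + 4 = E*h**2 + 4 = 4 + E*h**2)
(a(g(1), (-1 - 3)*(-5 - 5)) + (4 + 7)*(-1/2))*(-31) = ((4 + ((-1 - 3)*(-5 - 5))*(1/2)**2) + (4 + 7)*(-1/2))*(-31) = ((4 - 4*(-10)*(1/4)) + 11*(-1*1/2))*(-31) = ((4 + 40*(1/4)) + 11*(-1/2))*(-31) = ((4 + 10) - 11/2)*(-31) = (14 - 11/2)*(-31) = (17/2)*(-31) = -527/2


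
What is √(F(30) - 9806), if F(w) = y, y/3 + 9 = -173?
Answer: 4*I*√647 ≈ 101.74*I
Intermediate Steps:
y = -546 (y = -27 + 3*(-173) = -27 - 519 = -546)
F(w) = -546
√(F(30) - 9806) = √(-546 - 9806) = √(-10352) = 4*I*√647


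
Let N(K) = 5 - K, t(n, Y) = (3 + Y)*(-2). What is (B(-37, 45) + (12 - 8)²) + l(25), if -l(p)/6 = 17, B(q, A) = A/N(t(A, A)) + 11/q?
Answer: -320828/3737 ≈ -85.852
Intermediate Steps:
t(n, Y) = -6 - 2*Y
B(q, A) = 11/q + A/(11 + 2*A) (B(q, A) = A/(5 - (-6 - 2*A)) + 11/q = A/(5 + (6 + 2*A)) + 11/q = A/(11 + 2*A) + 11/q = 11/q + A/(11 + 2*A))
l(p) = -102 (l(p) = -6*17 = -102)
(B(-37, 45) + (12 - 8)²) + l(25) = ((121 + 22*45 + 45*(-37))/((-37)*(11 + 2*45)) + (12 - 8)²) - 102 = (-(121 + 990 - 1665)/(37*(11 + 90)) + 4²) - 102 = (-1/37*(-554)/101 + 16) - 102 = (-1/37*1/101*(-554) + 16) - 102 = (554/3737 + 16) - 102 = 60346/3737 - 102 = -320828/3737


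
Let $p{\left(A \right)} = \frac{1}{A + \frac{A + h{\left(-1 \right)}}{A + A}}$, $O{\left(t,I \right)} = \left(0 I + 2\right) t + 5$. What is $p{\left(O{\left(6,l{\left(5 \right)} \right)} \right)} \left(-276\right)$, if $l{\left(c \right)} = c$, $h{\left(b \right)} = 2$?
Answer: $- \frac{3128}{199} \approx -15.719$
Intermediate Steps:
$O{\left(t,I \right)} = 5 + 2 t$ ($O{\left(t,I \right)} = \left(0 + 2\right) t + 5 = 2 t + 5 = 5 + 2 t$)
$p{\left(A \right)} = \frac{1}{A + \frac{2 + A}{2 A}}$ ($p{\left(A \right)} = \frac{1}{A + \frac{A + 2}{A + A}} = \frac{1}{A + \frac{2 + A}{2 A}}$)
$p{\left(O{\left(6,l{\left(5 \right)} \right)} \right)} \left(-276\right) = \frac{2 \left(5 + 2 \cdot 6\right)}{2 + \left(5 + 2 \cdot 6\right) + 2 \left(5 + 2 \cdot 6\right)^{2}} \left(-276\right) = \frac{2 \left(5 + 12\right)}{2 + \left(5 + 12\right) + 2 \left(5 + 12\right)^{2}} \left(-276\right) = 2 \cdot 17 \frac{1}{2 + 17 + 2 \cdot 17^{2}} \left(-276\right) = 2 \cdot 17 \frac{1}{2 + 17 + 2 \cdot 289} \left(-276\right) = 2 \cdot 17 \frac{1}{2 + 17 + 578} \left(-276\right) = 2 \cdot 17 \cdot \frac{1}{597} \left(-276\right) = \frac{34}{597} \left(-276\right) = - \frac{3128}{199}$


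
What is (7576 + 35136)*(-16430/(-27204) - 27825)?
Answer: -8082550541860/6801 ≈ -1.1884e+9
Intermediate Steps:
(7576 + 35136)*(-16430/(-27204) - 27825) = 42712*(-16430*(-1/27204) - 27825) = 42712*(8215/13602 - 27825) = 42712*(-378467435/13602) = -8082550541860/6801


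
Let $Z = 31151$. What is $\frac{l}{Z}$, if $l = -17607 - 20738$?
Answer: $- \frac{38345}{31151} \approx -1.2309$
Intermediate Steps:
$l = -38345$ ($l = -17607 - 20738 = -38345$)
$\frac{l}{Z} = - \frac{38345}{31151}$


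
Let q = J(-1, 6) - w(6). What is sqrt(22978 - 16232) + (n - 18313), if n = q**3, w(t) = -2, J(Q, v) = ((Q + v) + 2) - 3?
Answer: -18097 + sqrt(6746) ≈ -18015.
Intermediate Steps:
J(Q, v) = -1 + Q + v (J(Q, v) = (2 + Q + v) - 3 = -1 + Q + v)
q = 6 (q = (-1 - 1 + 6) - 1*(-2) = 4 + 2 = 6)
n = 216 (n = 6**3 = 216)
sqrt(22978 - 16232) + (n - 18313) = sqrt(22978 - 16232) + (216 - 18313) = sqrt(6746) - 18097 = -18097 + sqrt(6746)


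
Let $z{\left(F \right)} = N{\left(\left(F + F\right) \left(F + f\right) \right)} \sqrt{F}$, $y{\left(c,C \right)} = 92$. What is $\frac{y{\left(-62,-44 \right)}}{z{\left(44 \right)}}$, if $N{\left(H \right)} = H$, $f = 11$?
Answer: $\frac{23 \sqrt{11}}{26620} \approx 0.0028656$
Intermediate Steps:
$z{\left(F \right)} = 2 F^{\frac{3}{2}} \left(11 + F\right)$ ($z{\left(F \right)} = \left(F + F\right) \left(F + 11\right) \sqrt{F} = 2 F \left(11 + F\right) \sqrt{F} = 2 F^{\frac{3}{2}} \left(11 + F\right)$)
$\frac{y{\left(-62,-44 \right)}}{z{\left(44 \right)}} = \frac{92}{2 \cdot 44^{\frac{3}{2}} \left(11 + 44\right)} = \frac{92}{2 \cdot 88 \sqrt{11} \cdot 55} = \frac{92}{9680 \sqrt{11}} = 92 \frac{\sqrt{11}}{106480} = \frac{23 \sqrt{11}}{26620}$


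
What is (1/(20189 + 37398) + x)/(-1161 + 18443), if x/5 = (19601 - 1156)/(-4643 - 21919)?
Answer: -5310934513/26434994700108 ≈ -0.00020091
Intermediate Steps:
x = -92225/26562 (x = 5*((19601 - 1156)/(-4643 - 21919)) = 5*(18445/(-26562)) = 5*(18445*(-1/26562)) = 5*(-18445/26562) = -92225/26562 ≈ -3.4721)
(1/(20189 + 37398) + x)/(-1161 + 18443) = (1/(20189 + 37398) - 92225/26562)/(-1161 + 18443) = (1/57587 - 92225/26562)/17282 = (1/57587 - 92225/26562)*(1/17282) = -5310934513/1529625894*1/17282 = -5310934513/26434994700108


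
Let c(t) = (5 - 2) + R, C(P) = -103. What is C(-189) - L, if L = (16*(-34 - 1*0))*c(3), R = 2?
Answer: 2617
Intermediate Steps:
c(t) = 5 (c(t) = (5 - 2) + 2 = 3 + 2 = 5)
L = -2720 (L = (16*(-34 - 1*0))*5 = (16*(-34 + 0))*5 = (16*(-34))*5 = -544*5 = -2720)
C(-189) - L = -103 - 1*(-2720) = -103 + 2720 = 2617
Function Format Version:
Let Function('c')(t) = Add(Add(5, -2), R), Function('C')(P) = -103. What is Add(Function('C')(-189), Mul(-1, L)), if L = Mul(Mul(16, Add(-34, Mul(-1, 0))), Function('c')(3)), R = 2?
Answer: 2617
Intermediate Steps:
Function('c')(t) = 5 (Function('c')(t) = Add(Add(5, -2), 2) = Add(3, 2) = 5)
L = -2720 (L = Mul(Mul(16, Add(-34, Mul(-1, 0))), 5) = Mul(Mul(16, Add(-34, 0)), 5) = Mul(Mul(16, -34), 5) = Mul(-544, 5) = -2720)
Add(Function('C')(-189), Mul(-1, L)) = Add(-103, Mul(-1, -2720)) = Add(-103, 2720) = 2617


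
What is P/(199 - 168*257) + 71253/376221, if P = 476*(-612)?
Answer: 37553310711/5389616639 ≈ 6.9677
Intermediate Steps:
P = -291312
P/(199 - 168*257) + 71253/376221 = -291312/(199 - 168*257) + 71253/376221 = -291312/(199 - 43176) + 71253*(1/376221) = -291312/(-42977) + 23751/125407 = -291312*(-1/42977) + 23751/125407 = 291312/42977 + 23751/125407 = 37553310711/5389616639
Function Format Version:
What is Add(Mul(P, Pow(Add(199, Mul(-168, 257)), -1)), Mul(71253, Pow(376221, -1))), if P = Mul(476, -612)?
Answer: Rational(37553310711, 5389616639) ≈ 6.9677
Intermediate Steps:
P = -291312
Add(Mul(P, Pow(Add(199, Mul(-168, 257)), -1)), Mul(71253, Pow(376221, -1))) = Add(Mul(-291312, Pow(Add(199, Mul(-168, 257)), -1)), Mul(71253, Pow(376221, -1))) = Add(Mul(-291312, Pow(Add(199, -43176), -1)), Mul(71253, Rational(1, 376221))) = Add(Mul(-291312, Pow(-42977, -1)), Rational(23751, 125407)) = Add(Mul(-291312, Rational(-1, 42977)), Rational(23751, 125407)) = Add(Rational(291312, 42977), Rational(23751, 125407)) = Rational(37553310711, 5389616639)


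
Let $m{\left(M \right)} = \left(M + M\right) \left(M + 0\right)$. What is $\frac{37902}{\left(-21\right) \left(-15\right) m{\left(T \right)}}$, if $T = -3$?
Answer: $\frac{6317}{945} \approx 6.6847$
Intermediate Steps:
$m{\left(M \right)} = 2 M^{2}$ ($m{\left(M \right)} = 2 M M = 2 M^{2}$)
$\frac{37902}{\left(-21\right) \left(-15\right) m{\left(T \right)}} = \frac{37902}{\left(-21\right) \left(-15\right) 2 \left(-3\right)^{2}} = \frac{37902}{315 \cdot 2 \cdot 9} = \frac{37902}{315 \cdot 18} = \frac{37902}{5670} = 37902 \cdot \frac{1}{5670} = \frac{6317}{945}$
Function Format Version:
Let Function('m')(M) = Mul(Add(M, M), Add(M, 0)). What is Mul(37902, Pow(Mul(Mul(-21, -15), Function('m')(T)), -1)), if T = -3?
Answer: Rational(6317, 945) ≈ 6.6847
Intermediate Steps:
Function('m')(M) = Mul(2, Pow(M, 2)) (Function('m')(M) = Mul(Mul(2, M), M) = Mul(2, Pow(M, 2)))
Mul(37902, Pow(Mul(Mul(-21, -15), Function('m')(T)), -1)) = Mul(37902, Pow(Mul(Mul(-21, -15), Mul(2, Pow(-3, 2))), -1)) = Mul(37902, Pow(Mul(315, Mul(2, 9)), -1)) = Mul(37902, Pow(Mul(315, 18), -1)) = Mul(37902, Pow(5670, -1)) = Mul(37902, Rational(1, 5670)) = Rational(6317, 945)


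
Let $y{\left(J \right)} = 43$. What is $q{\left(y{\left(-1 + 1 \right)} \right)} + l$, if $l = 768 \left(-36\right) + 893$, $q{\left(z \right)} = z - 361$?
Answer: $-27073$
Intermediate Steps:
$q{\left(z \right)} = -361 + z$
$l = -26755$ ($l = -27648 + 893 = -26755$)
$q{\left(y{\left(-1 + 1 \right)} \right)} + l = \left(-361 + 43\right) - 26755 = -318 - 26755 = -27073$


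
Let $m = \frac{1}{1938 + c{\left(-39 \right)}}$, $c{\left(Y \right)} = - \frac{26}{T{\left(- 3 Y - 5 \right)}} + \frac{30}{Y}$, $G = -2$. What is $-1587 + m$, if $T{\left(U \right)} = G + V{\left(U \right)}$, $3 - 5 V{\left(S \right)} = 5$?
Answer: $- \frac{241142985}{151949} \approx -1587.0$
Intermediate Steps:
$V{\left(S \right)} = - \frac{2}{5}$ ($V{\left(S \right)} = \frac{3}{5} - 1 = - \frac{2}{5}$)
$T{\left(U \right)} = - \frac{12}{5}$ ($T{\left(U \right)} = -2 - \frac{2}{5} = - \frac{12}{5}$)
$c{\left(Y \right)} = \frac{65}{6} + \frac{30}{Y}$ ($c{\left(Y \right)} = - \frac{26}{- \frac{12}{5}} + \frac{30}{Y} = \left(-26\right) \left(- \frac{5}{12}\right) + \frac{30}{Y} = \frac{65}{6} + \frac{30}{Y}$)
$m = \frac{78}{151949}$ ($m = \frac{1}{1938 + \left(\frac{65}{6} + \frac{30}{-39}\right)} = \frac{1}{1938 + \left(\frac{65}{6} + 30 \left(- \frac{1}{39}\right)\right)} = \frac{1}{1938 + \left(\frac{65}{6} - \frac{10}{13}\right)} = \frac{1}{1938 + \frac{785}{78}} = \frac{1}{\frac{151949}{78}} = \frac{78}{151949} \approx 0.00051333$)
$-1587 + m = -1587 + \frac{78}{151949} = - \frac{241142985}{151949}$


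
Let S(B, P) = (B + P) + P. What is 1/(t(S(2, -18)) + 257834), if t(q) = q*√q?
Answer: 128917/33239205430 + 17*I*√34/33239205430 ≈ 3.8785e-6 + 2.9822e-9*I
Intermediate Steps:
S(B, P) = B + 2*P
t(q) = q^(3/2)
1/(t(S(2, -18)) + 257834) = 1/((2 + 2*(-18))^(3/2) + 257834) = 1/((2 - 36)^(3/2) + 257834) = 1/((-34)^(3/2) + 257834) = 1/(-34*I*√34 + 257834) = 1/(257834 - 34*I*√34)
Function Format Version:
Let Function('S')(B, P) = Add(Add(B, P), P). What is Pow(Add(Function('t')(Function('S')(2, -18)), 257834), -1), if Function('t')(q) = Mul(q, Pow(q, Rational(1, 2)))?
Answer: Add(Rational(128917, 33239205430), Mul(Rational(17, 33239205430), I, Pow(34, Rational(1, 2)))) ≈ Add(3.8785e-6, Mul(2.9822e-9, I))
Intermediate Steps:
Function('S')(B, P) = Add(B, Mul(2, P))
Function('t')(q) = Pow(q, Rational(3, 2))
Pow(Add(Function('t')(Function('S')(2, -18)), 257834), -1) = Pow(Add(Pow(Add(2, Mul(2, -18)), Rational(3, 2)), 257834), -1) = Pow(Add(Pow(Add(2, -36), Rational(3, 2)), 257834), -1) = Pow(Add(Pow(-34, Rational(3, 2)), 257834), -1) = Pow(Add(Mul(-34, I, Pow(34, Rational(1, 2))), 257834), -1) = Pow(Add(257834, Mul(-34, I, Pow(34, Rational(1, 2)))), -1)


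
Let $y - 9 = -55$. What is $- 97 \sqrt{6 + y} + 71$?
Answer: $71 - 194 i \sqrt{10} \approx 71.0 - 613.48 i$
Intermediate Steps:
$y = -46$ ($y = 9 - 55 = -46$)
$- 97 \sqrt{6 + y} + 71 = - 97 \sqrt{6 - 46} + 71 = - 97 \sqrt{-40} + 71 = - 97 \cdot 2 i \sqrt{10} + 71 = - 194 i \sqrt{10} + 71 = 71 - 194 i \sqrt{10}$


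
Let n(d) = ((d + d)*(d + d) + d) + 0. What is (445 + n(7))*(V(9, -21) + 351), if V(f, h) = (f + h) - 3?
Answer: 217728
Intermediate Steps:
V(f, h) = -3 + f + h
n(d) = d + 4*d² (n(d) = ((2*d)*(2*d) + d) + 0 = (4*d² + d) + 0 = (d + 4*d²) + 0 = d + 4*d²)
(445 + n(7))*(V(9, -21) + 351) = (445 + 7*(1 + 4*7))*((-3 + 9 - 21) + 351) = (445 + 7*(1 + 28))*(-15 + 351) = (445 + 7*29)*336 = (445 + 203)*336 = 648*336 = 217728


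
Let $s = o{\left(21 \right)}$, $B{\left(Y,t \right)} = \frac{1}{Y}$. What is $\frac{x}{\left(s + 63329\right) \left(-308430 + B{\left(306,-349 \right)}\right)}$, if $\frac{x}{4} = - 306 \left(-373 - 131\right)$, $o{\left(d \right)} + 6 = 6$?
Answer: $- \frac{26967168}{853852051213} \approx -3.1583 \cdot 10^{-5}$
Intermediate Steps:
$o{\left(d \right)} = 0$ ($o{\left(d \right)} = -6 + 6 = 0$)
$s = 0$
$x = 616896$ ($x = 4 \left(- 306 \left(-373 - 131\right)\right) = 4 \left(\left(-306\right) \left(-504\right)\right) = 4 \cdot 154224 = 616896$)
$\frac{x}{\left(s + 63329\right) \left(-308430 + B{\left(306,-349 \right)}\right)} = \frac{616896}{\left(0 + 63329\right) \left(-308430 + \frac{1}{306}\right)} = \frac{616896}{63329 \left(-308430 + \frac{1}{306}\right)} = \frac{616896}{63329 \left(- \frac{94379579}{306}\right)} = \frac{616896}{- \frac{5976964358491}{306}} = 616896 \left(- \frac{306}{5976964358491}\right) = - \frac{26967168}{853852051213}$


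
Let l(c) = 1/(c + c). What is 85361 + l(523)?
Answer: 89287607/1046 ≈ 85361.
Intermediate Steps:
l(c) = 1/(2*c)
85361 + l(523) = 85361 + (½)/523 = 85361 + (½)*(1/523) = 85361 + 1/1046 = 89287607/1046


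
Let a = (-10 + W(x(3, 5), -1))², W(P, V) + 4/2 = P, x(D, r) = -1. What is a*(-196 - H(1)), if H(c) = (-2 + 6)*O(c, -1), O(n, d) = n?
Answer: -33800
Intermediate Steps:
W(P, V) = -2 + P
a = 169 (a = (-10 + (-2 - 1))² = (-10 - 3)² = (-13)² = 169)
H(c) = 4*c (H(c) = (-2 + 6)*c = 4*c)
a*(-196 - H(1)) = 169*(-196 - 4) = 169*(-200) = -33800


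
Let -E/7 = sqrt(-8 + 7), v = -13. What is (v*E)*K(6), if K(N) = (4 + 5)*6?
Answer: 4914*I ≈ 4914.0*I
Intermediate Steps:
K(N) = 54 (K(N) = 9*6 = 54)
E = -7*I (E = -7*sqrt(-8 + 7) = -7*I ≈ -7.0*I)
(v*E)*K(6) = -(-91)*I*54 = (91*I)*54 = 4914*I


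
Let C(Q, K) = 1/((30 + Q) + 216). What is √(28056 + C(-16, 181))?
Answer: √1484162630/230 ≈ 167.50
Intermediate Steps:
C(Q, K) = 1/(246 + Q)
√(28056 + C(-16, 181)) = √(28056 + 1/(246 - 16)) = √(28056 + 1/230) = √(6452881/230) = √1484162630/230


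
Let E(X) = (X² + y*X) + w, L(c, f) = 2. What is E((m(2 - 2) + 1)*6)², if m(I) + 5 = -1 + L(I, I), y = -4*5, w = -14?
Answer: 448900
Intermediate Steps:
y = -20
m(I) = -4 (m(I) = -5 + (-1 + 2) = -5 + 1 = -4)
E(X) = -14 + X² - 20*X (E(X) = (X² - 20*X) - 14 = -14 + X² - 20*X)
E((m(2 - 2) + 1)*6)² = (-14 + ((-4 + 1)*6)² - 20*(-4 + 1)*6)² = (-14 + (-3*6)² - (-60)*6)² = (-14 + (-18)² - 20*(-18))² = (-14 + 324 + 360)² = 670² = 448900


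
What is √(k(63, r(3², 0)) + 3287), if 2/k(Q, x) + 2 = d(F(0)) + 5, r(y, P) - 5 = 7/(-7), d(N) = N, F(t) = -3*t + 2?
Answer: √82185/5 ≈ 57.336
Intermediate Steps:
F(t) = 2 - 3*t
r(y, P) = 4 (r(y, P) = 5 + 7/(-7) = 5 + 7*(-⅐) = 5 - 1 = 4)
k(Q, x) = ⅖ (k(Q, x) = 2/(-2 + ((2 - 3*0) + 5)) = 2/(-2 + ((2 + 0) + 5)) = 2/(-2 + (2 + 5)) = 2/(-2 + 7) = 2/5 = 2*(⅕) = ⅖)
√(k(63, r(3², 0)) + 3287) = √(⅖ + 3287) = √(16437/5) = √82185/5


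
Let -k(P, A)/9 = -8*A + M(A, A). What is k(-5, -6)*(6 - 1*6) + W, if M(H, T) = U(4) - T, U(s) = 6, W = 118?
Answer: 118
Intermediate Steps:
M(H, T) = 6 - T
k(P, A) = -54 + 81*A (k(P, A) = -9*(-8*A + (6 - A)) = -9*(6 - 9*A) = -54 + 81*A)
k(-5, -6)*(6 - 1*6) + W = (-54 + 81*(-6))*(6 - 1*6) + 118 = (-54 - 486)*(6 - 6) + 118 = -540*0 + 118 = 0 + 118 = 118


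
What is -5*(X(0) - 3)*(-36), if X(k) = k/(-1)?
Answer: -540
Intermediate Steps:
X(k) = -k (X(k) = k*(-1) = -k)
-5*(X(0) - 3)*(-36) = -5*(-1*0 - 3)*(-36) = -5*(0 - 3)*(-36) = -5*(-3)*(-36) = 15*(-36) = -540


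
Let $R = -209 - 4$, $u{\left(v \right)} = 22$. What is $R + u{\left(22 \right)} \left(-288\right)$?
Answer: $-6549$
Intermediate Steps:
$R = -213$ ($R = -209 - 4 = -213$)
$R + u{\left(22 \right)} \left(-288\right) = -213 + 22 \left(-288\right) = -213 - 6336 = -6549$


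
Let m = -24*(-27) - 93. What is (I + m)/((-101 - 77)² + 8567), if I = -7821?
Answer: -2422/13417 ≈ -0.18052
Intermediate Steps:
m = 555 (m = 648 - 93 = 555)
(I + m)/((-101 - 77)² + 8567) = (-7821 + 555)/((-101 - 77)² + 8567) = -7266/((-178)² + 8567) = -7266/(31684 + 8567) = -7266/40251 = -7266*1/40251 = -2422/13417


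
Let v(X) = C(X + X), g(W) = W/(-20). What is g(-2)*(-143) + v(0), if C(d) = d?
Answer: -143/10 ≈ -14.300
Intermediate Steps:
g(W) = -W/20 (g(W) = W*(-1/20) = -W/20)
v(X) = 2*X (v(X) = X + X = 2*X)
g(-2)*(-143) + v(0) = -1/20*(-2)*(-143) + 2*0 = (1/10)*(-143) + 0 = -143/10 + 0 = -143/10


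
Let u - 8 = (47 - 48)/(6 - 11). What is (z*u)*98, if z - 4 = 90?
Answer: 377692/5 ≈ 75538.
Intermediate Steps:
z = 94 (z = 4 + 90 = 94)
u = 41/5 (u = 8 + (47 - 48)/(6 - 11) = 8 - 1/(-5) = 8 - 1*(-⅕) = 8 + ⅕ = 41/5 ≈ 8.2000)
(z*u)*98 = (94*(41/5))*98 = (3854/5)*98 = 377692/5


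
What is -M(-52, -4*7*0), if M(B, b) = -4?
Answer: 4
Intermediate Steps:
-M(-52, -4*7*0) = -1*(-4) = 4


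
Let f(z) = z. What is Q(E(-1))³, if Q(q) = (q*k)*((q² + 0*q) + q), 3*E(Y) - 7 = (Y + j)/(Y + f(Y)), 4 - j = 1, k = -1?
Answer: -1728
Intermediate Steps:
j = 3 (j = 4 - 1*1 = 4 - 1 = 3)
E(Y) = 7/3 + (3 + Y)/(6*Y) (E(Y) = 7/3 + ((Y + 3)/(Y + Y))/3 = 7/3 + ((3 + Y)/((2*Y)))/3 = 7/3 + ((3 + Y)*(1/(2*Y)))/3 = 7/3 + ((3 + Y)/(2*Y))/3 = 7/3 + (3 + Y)/(6*Y))
Q(q) = -q*(q + q²) (Q(q) = (q*(-1))*((q² + 0*q) + q) = (-q)*((q² + 0) + q) = (-q)*(q² + q) = (-q)*(q + q²) = -q*(q + q²))
Q(E(-1))³ = (((½)*(1 + 5*(-1))/(-1))²*(-1 - (1 + 5*(-1))/(2*(-1))))³ = (((½)*(-1)*(1 - 5))²*(-1 - (-1)*(1 - 5)/2))³ = (((½)*(-1)*(-4))²*(-1 - (-1)*(-4)/2))³ = (2²*(-1 - 1*2))³ = (4*(-1 - 2))³ = (4*(-3))³ = (-12)³ = -1728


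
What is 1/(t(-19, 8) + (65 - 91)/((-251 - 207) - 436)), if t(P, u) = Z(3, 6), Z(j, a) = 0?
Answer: 447/13 ≈ 34.385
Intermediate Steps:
t(P, u) = 0
1/(t(-19, 8) + (65 - 91)/((-251 - 207) - 436)) = 1/(0 + (65 - 91)/((-251 - 207) - 436)) = 1/(0 - 26/(-458 - 436)) = 1/(0 - 26/(-894)) = 1/(0 - 26*(-1/894)) = 1/(0 + 13/447) = 1/(13/447) = 447/13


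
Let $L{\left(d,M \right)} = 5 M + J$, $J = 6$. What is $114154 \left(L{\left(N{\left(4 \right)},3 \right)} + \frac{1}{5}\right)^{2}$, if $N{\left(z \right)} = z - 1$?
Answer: $\frac{1282634344}{25} \approx 5.1305 \cdot 10^{7}$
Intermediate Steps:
$N{\left(z \right)} = -1 + z$ ($N{\left(z \right)} = z - 1 = -1 + z$)
$L{\left(d,M \right)} = 6 + 5 M$ ($L{\left(d,M \right)} = 5 M + 6 = 6 + 5 M$)
$114154 \left(L{\left(N{\left(4 \right)},3 \right)} + \frac{1}{5}\right)^{2} = 114154 \left(\left(6 + 5 \cdot 3\right) + \frac{1}{5}\right)^{2} = 114154 \left(\left(6 + 15\right) + \frac{1}{5}\right)^{2} = 114154 \left(21 + \frac{1}{5}\right)^{2} = 114154 \left(\frac{106}{5}\right)^{2} = 114154 \cdot \frac{11236}{25} = \frac{1282634344}{25}$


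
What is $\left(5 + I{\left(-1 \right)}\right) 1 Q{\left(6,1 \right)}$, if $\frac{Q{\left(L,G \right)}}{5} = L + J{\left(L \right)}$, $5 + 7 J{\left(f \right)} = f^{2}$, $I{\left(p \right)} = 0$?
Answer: $\frac{1825}{7} \approx 260.71$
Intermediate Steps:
$J{\left(f \right)} = - \frac{5}{7} + \frac{f^{2}}{7}$
$Q{\left(L,G \right)} = - \frac{25}{7} + 5 L + \frac{5 L^{2}}{7}$ ($Q{\left(L,G \right)} = 5 \left(L + \left(- \frac{5}{7} + \frac{L^{2}}{7}\right)\right) = 5 \left(- \frac{5}{7} + L + \frac{L^{2}}{7}\right) = - \frac{25}{7} + 5 L + \frac{5 L^{2}}{7}$)
$\left(5 + I{\left(-1 \right)}\right) 1 Q{\left(6,1 \right)} = \left(5 + 0\right) 1 \left(- \frac{25}{7} + 5 \cdot 6 + \frac{5 \cdot 6^{2}}{7}\right) = 5 \cdot 1 \left(- \frac{25}{7} + 30 + \frac{5}{7} \cdot 36\right) = 5 \left(- \frac{25}{7} + 30 + \frac{180}{7}\right) = 5 \cdot \frac{365}{7} = \frac{1825}{7}$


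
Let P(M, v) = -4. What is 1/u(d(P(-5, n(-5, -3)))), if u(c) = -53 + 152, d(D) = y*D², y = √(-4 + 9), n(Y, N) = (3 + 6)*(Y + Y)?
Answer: 1/99 ≈ 0.010101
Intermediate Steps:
n(Y, N) = 18*Y (n(Y, N) = 9*(2*Y) = 18*Y)
y = √5 ≈ 2.2361
d(D) = √5*D²
u(c) = 99
1/u(d(P(-5, n(-5, -3)))) = 1/99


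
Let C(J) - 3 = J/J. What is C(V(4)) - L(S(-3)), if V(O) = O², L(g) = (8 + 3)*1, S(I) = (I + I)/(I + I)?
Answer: -7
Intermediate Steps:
S(I) = 1 (S(I) = (2*I)/((2*I)) = (2*I)*(1/(2*I)) = 1)
L(g) = 11 (L(g) = 11*1 = 11)
C(J) = 4 (C(J) = 3 + J/J = 3 + 1 = 4)
C(V(4)) - L(S(-3)) = 4 - 1*11 = 4 - 11 = -7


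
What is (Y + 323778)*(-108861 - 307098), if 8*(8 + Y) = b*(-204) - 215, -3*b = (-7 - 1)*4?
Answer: -1076405805471/8 ≈ -1.3455e+11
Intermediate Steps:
b = 32/3 (b = -(-7 - 1)*4/3 = -(-8)*4/3 = -1/3*(-32) = 32/3 ≈ 10.667)
Y = -2455/8 (Y = -8 + ((32/3)*(-204) - 215)/8 = -8 + (-2176 - 215)/8 = -8 + (1/8)*(-2391) = -8 - 2391/8 = -2455/8 ≈ -306.88)
(Y + 323778)*(-108861 - 307098) = (-2455/8 + 323778)*(-108861 - 307098) = (2587769/8)*(-415959) = -1076405805471/8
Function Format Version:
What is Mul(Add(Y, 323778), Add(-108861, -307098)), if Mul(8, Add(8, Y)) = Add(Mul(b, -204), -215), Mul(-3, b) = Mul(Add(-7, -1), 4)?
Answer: Rational(-1076405805471, 8) ≈ -1.3455e+11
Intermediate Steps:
b = Rational(32, 3) (b = Mul(Rational(-1, 3), Mul(Add(-7, -1), 4)) = Mul(Rational(-1, 3), Mul(-8, 4)) = Mul(Rational(-1, 3), -32) = Rational(32, 3) ≈ 10.667)
Y = Rational(-2455, 8) (Y = Add(-8, Mul(Rational(1, 8), Add(Mul(Rational(32, 3), -204), -215))) = Add(-8, Mul(Rational(1, 8), Add(-2176, -215))) = Add(-8, Mul(Rational(1, 8), -2391)) = Add(-8, Rational(-2391, 8)) = Rational(-2455, 8) ≈ -306.88)
Mul(Add(Y, 323778), Add(-108861, -307098)) = Mul(Add(Rational(-2455, 8), 323778), Add(-108861, -307098)) = Mul(Rational(2587769, 8), -415959) = Rational(-1076405805471, 8)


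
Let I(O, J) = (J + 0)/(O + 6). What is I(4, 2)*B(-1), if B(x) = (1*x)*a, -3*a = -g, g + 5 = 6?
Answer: -1/15 ≈ -0.066667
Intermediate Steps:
g = 1 (g = -5 + 6 = 1)
a = ⅓ (a = -(-1)/3 = -⅓*(-1) = ⅓ ≈ 0.33333)
B(x) = x/3 (B(x) = (1*x)*(⅓) = x*(⅓) = x/3)
I(O, J) = J/(6 + O)
I(4, 2)*B(-1) = (2/(6 + 4))*((⅓)*(-1)) = (2/10)*(-⅓) = (2*(⅒))*(-⅓) = (⅕)*(-⅓) = -1/15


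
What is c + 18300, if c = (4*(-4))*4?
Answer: 18236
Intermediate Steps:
c = -64 (c = -16*4 = -64)
c + 18300 = -64 + 18300 = 18236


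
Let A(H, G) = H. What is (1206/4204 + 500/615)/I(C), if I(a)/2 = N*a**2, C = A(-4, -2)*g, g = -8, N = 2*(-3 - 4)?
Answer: -284369/7413030912 ≈ -3.8361e-5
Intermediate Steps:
N = -14 (N = 2*(-7) = -14)
C = 32 (C = -4*(-8) = 32)
I(a) = -28*a**2 (I(a) = 2*(-14*a**2) = -28*a**2)
(1206/4204 + 500/615)/I(C) = (1206/4204 + 500/615)/((-28*32**2)) = (1206*(1/4204) + 500*(1/615))/((-28*1024)) = (603/2102 + 100/123)/(-28672) = (284369/258546)*(-1/28672) = -284369/7413030912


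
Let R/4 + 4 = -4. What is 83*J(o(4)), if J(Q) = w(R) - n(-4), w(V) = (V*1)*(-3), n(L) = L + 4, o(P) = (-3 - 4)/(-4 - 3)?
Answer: 7968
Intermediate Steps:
o(P) = 1 (o(P) = -7/(-7) = -7*(-1/7) = 1)
n(L) = 4 + L
R = -32 (R = -16 + 4*(-4) = -16 - 16 = -32)
w(V) = -3*V (w(V) = V*(-3) = -3*V)
J(Q) = 96 (J(Q) = -3*(-32) - (4 - 4) = 96 - 1*0 = 96 + 0 = 96)
83*J(o(4)) = 83*96 = 7968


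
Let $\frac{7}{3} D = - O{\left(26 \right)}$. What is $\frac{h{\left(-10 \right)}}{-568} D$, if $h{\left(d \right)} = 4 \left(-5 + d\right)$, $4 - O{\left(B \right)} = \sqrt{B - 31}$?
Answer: $- \frac{90}{497} + \frac{45 i \sqrt{5}}{994} \approx -0.18109 + 0.10123 i$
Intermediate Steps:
$O{\left(B \right)} = 4 - \sqrt{-31 + B}$ ($O{\left(B \right)} = 4 - \sqrt{B - 31} = 4 - \sqrt{-31 + B}$)
$D = - \frac{12}{7} + \frac{3 i \sqrt{5}}{7}$ ($D = \frac{3 \left(- (4 - \sqrt{-31 + 26})\right)}{7} = \frac{3 \left(- (4 - \sqrt{-5})\right)}{7} = \frac{3 \left(- (4 - i \sqrt{5})\right)}{7} = \frac{3 \left(-4 + i \sqrt{5}\right)}{7} = - \frac{12}{7} + \frac{3 i \sqrt{5}}{7} \approx -1.7143 + 0.95831 i$)
$h{\left(d \right)} = -20 + 4 d$
$\frac{h{\left(-10 \right)}}{-568} D = \frac{-20 + 4 \left(-10\right)}{-568} \left(- \frac{12}{7} + \frac{3 i \sqrt{5}}{7}\right) = \left(-20 - 40\right) \left(- \frac{1}{568}\right) \left(- \frac{12}{7} + \frac{3 i \sqrt{5}}{7}\right) = \left(-60\right) \left(- \frac{1}{568}\right) \left(- \frac{12}{7} + \frac{3 i \sqrt{5}}{7}\right) = \frac{15 \left(- \frac{12}{7} + \frac{3 i \sqrt{5}}{7}\right)}{142} = - \frac{90}{497} + \frac{45 i \sqrt{5}}{994}$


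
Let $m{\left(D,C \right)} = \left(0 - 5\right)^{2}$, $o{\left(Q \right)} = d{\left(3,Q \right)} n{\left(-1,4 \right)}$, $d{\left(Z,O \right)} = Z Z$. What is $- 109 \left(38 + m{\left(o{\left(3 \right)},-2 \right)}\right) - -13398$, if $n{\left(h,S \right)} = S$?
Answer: $6531$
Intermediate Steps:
$d{\left(Z,O \right)} = Z^{2}$
$o{\left(Q \right)} = 36$ ($o{\left(Q \right)} = 3^{2} \cdot 4 = 9 \cdot 4 = 36$)
$m{\left(D,C \right)} = 25$ ($m{\left(D,C \right)} = \left(-5\right)^{2} = 25$)
$- 109 \left(38 + m{\left(o{\left(3 \right)},-2 \right)}\right) - -13398 = - 109 \left(38 + 25\right) - -13398 = \left(-109\right) 63 + 13398 = -6867 + 13398 = 6531$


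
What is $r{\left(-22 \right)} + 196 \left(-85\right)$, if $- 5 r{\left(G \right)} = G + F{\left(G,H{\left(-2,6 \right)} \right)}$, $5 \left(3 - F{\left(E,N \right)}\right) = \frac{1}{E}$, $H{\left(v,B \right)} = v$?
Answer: $- \frac{9160911}{550} \approx -16656.0$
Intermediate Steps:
$F{\left(E,N \right)} = 3 - \frac{1}{5 E}$
$r{\left(G \right)} = - \frac{3}{5} - \frac{G}{5} + \frac{1}{25 G}$ ($r{\left(G \right)} = - \frac{G + \left(3 - \frac{1}{5 G}\right)}{5} = - \frac{3 + G - \frac{1}{5 G}}{5} = - \frac{3}{5} - \frac{G}{5} + \frac{1}{25 G}$)
$r{\left(-22 \right)} + 196 \left(-85\right) = \left(- \frac{3}{5} - - \frac{22}{5} + \frac{1}{25 \left(-22\right)}\right) + 196 \left(-85\right) = \left(- \frac{3}{5} + \frac{22}{5} + \frac{1}{25} \left(- \frac{1}{22}\right)\right) - 16660 = \left(- \frac{3}{5} + \frac{22}{5} - \frac{1}{550}\right) - 16660 = \frac{2089}{550} - 16660 = - \frac{9160911}{550}$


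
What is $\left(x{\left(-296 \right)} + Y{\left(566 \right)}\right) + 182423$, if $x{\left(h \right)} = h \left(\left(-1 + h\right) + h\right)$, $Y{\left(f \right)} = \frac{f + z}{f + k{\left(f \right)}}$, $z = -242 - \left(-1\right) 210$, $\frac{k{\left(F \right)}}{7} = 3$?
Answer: $\frac{210117771}{587} \approx 3.5795 \cdot 10^{5}$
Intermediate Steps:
$k{\left(F \right)} = 21$ ($k{\left(F \right)} = 7 \cdot 3 = 21$)
$z = -32$ ($z = -242 - -210 = -242 + 210 = -32$)
$Y{\left(f \right)} = \frac{-32 + f}{21 + f}$ ($Y{\left(f \right)} = \frac{f - 32}{f + 21} = \frac{-32 + f}{21 + f}$)
$x{\left(h \right)} = h \left(-1 + 2 h\right)$
$\left(x{\left(-296 \right)} + Y{\left(566 \right)}\right) + 182423 = \left(- 296 \left(-1 + 2 \left(-296\right)\right) + \frac{-32 + 566}{21 + 566}\right) + 182423 = \left(- 296 \left(-1 - 592\right) + \frac{1}{587} \cdot 534\right) + 182423 = \left(\left(-296\right) \left(-593\right) + \frac{1}{587} \cdot 534\right) + 182423 = \left(175528 + \frac{534}{587}\right) + 182423 = \frac{103035470}{587} + 182423 = \frac{210117771}{587}$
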